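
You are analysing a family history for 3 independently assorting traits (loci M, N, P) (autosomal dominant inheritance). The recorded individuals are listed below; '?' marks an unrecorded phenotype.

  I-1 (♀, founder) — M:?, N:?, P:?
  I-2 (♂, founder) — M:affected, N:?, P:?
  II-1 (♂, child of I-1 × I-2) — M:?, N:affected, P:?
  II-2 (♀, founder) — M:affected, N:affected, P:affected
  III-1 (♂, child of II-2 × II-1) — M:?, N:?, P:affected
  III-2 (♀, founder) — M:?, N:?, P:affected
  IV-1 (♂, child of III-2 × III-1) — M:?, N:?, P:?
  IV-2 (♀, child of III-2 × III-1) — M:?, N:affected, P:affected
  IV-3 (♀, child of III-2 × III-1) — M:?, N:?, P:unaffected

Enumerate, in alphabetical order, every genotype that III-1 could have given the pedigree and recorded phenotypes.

III-1 ∈ {MM NN Pp, MM Nn Pp, MM nn Pp, Mm NN Pp, Mm Nn Pp, Mm nn Pp, mm NN Pp, mm Nn Pp, mm nn Pp}

M/I-1 ? ·: mm|Mm|MM
M/I-2 aff ·: Mm|MM
M/II-1 ? I-1×I-2: mm|Mm|MM
M/II-2 aff ·: Mm|MM
M/III-1 ? II-2×II-1: mm|Mm|MM
M/III-2 ? ·: mm|Mm|MM
M/IV-1 ? III-2×III-1: mm|Mm|MM
M/IV-2 ? III-2×III-1: mm|Mm|MM
M/IV-3 ? III-2×III-1: mm|Mm|MM
⇒ M over [I-1,I-2,II-1,II-2,III-1,III-2,IV-1,IV-2,IV-3]: 1024 consistent
N/I-1 ? ·: nn|Nn|NN
N/I-2 ? ·: nn|Nn|NN
N/II-1 aff I-1×I-2: Nn|NN
N/II-2 aff ·: Nn|NN
N/III-1 ? II-2×II-1: nn|Nn|NN
N/III-2 ? ·: nn|Nn|NN
N/IV-1 ? III-2×III-1: nn|Nn|NN
N/IV-2 aff III-2×III-1: Nn|NN
N/IV-3 ? III-2×III-1: nn|Nn|NN
⇒ N over [I-1,I-2,II-1,II-2,III-1,III-2,IV-1,IV-2,IV-3]: 795 consistent
P/I-1 ? ·: pp|Pp|PP
P/I-2 ? ·: pp|Pp|PP
P/II-1 ? I-1×I-2: pp|Pp|PP
P/II-2 aff ·: Pp|PP
P/III-1 aff II-2×II-1: Pp
P/III-2 aff ·: Pp
P/IV-1 ? III-2×III-1: pp|Pp|PP
P/IV-2 aff III-2×III-1: Pp|PP
P/IV-3 un III-2×III-1: pp
⇒ P over [I-1,I-2,II-1,II-2,III-1,III-2,IV-1,IV-2,IV-3]: 156 consistent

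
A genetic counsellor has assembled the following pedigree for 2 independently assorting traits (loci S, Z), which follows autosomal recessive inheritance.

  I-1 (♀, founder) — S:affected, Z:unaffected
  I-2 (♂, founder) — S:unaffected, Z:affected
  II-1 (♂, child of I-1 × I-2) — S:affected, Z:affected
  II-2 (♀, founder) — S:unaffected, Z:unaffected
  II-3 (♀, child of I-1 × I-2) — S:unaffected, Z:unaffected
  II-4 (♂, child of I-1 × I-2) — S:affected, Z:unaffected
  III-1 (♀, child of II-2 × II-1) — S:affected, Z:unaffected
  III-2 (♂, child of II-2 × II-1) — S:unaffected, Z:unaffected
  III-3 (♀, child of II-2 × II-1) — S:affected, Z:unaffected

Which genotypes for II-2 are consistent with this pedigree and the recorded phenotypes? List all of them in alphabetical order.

S/I-1 aff ·: ss
S/I-2 un ·: Ss
S/II-1 aff I-1×I-2: ss
S/II-2 un ·: Ss
S/II-3 un I-1×I-2: Ss
S/II-4 aff I-1×I-2: ss
S/III-1 aff II-2×II-1: ss
S/III-2 un II-2×II-1: Ss
S/III-3 aff II-2×II-1: ss
⇒ S over [I-1,I-2,II-1,II-2,II-3,II-4,III-1,III-2,III-3]: 1 consistent
Z/I-1 un ·: Zz
Z/I-2 aff ·: zz
Z/II-1 aff I-1×I-2: zz
Z/II-2 un ·: ZZ|Zz
Z/II-3 un I-1×I-2: Zz
Z/II-4 un I-1×I-2: Zz
Z/III-1 un II-2×II-1: Zz
Z/III-2 un II-2×II-1: Zz
Z/III-3 un II-2×II-1: Zz
⇒ Z over [I-1,I-2,II-1,II-2,II-3,II-4,III-1,III-2,III-3]: 2 consistent

II-2 ∈ {Ss ZZ, Ss Zz}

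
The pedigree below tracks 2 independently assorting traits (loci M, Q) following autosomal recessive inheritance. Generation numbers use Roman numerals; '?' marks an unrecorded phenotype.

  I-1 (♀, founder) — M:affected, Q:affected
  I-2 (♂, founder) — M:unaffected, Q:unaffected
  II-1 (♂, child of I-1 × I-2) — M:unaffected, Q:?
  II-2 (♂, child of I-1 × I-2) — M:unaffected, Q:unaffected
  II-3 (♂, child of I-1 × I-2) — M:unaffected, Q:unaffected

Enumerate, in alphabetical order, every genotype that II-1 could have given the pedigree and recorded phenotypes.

M/I-1 aff ·: mm
M/I-2 un ·: MM|Mm
M/II-1 un I-1×I-2: Mm
M/II-2 un I-1×I-2: Mm
M/II-3 un I-1×I-2: Mm
⇒ M over [I-1,I-2,II-1,II-2,II-3]: 2 consistent
Q/I-1 aff ·: qq
Q/I-2 un ·: QQ|Qq
Q/II-1 ? I-1×I-2: Qq|qq
Q/II-2 un I-1×I-2: Qq
Q/II-3 un I-1×I-2: Qq
⇒ Q over [I-1,I-2,II-1,II-2,II-3]: 3 consistent

II-1 ∈ {Mm Qq, Mm qq}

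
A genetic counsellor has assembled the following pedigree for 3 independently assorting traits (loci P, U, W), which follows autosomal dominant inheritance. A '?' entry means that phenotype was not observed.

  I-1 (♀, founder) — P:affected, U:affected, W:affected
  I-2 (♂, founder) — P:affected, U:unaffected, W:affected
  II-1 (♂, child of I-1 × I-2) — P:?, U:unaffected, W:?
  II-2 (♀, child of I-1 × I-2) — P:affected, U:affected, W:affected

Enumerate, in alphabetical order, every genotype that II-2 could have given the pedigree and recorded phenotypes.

II-2 ∈ {PP Uu WW, PP Uu Ww, Pp Uu WW, Pp Uu Ww}

P/I-1 aff ·: Pp|PP
P/I-2 aff ·: Pp|PP
P/II-1 ? I-1×I-2: pp|Pp|PP
P/II-2 aff I-1×I-2: Pp|PP
⇒ P over [I-1,I-2,II-1,II-2]: 15 consistent
U/I-1 aff ·: Uu
U/I-2 un ·: uu
U/II-1 un I-1×I-2: uu
U/II-2 aff I-1×I-2: Uu
⇒ U over [I-1,I-2,II-1,II-2]: 1 consistent
W/I-1 aff ·: Ww|WW
W/I-2 aff ·: Ww|WW
W/II-1 ? I-1×I-2: ww|Ww|WW
W/II-2 aff I-1×I-2: Ww|WW
⇒ W over [I-1,I-2,II-1,II-2]: 15 consistent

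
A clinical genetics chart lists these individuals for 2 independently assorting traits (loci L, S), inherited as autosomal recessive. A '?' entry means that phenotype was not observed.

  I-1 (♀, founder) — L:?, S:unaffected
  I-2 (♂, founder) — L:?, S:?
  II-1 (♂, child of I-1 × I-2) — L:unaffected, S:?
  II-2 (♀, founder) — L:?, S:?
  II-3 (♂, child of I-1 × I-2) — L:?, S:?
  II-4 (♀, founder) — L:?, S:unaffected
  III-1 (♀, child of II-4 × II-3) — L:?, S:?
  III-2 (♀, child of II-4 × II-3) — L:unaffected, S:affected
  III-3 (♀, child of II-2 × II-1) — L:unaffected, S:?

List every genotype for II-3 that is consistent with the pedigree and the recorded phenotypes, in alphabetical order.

L/I-1 ? ·: LL|Ll|ll
L/I-2 ? ·: LL|Ll|ll
L/II-1 un I-1×I-2: LL|Ll
L/II-2 ? ·: LL|Ll|ll
L/II-3 ? I-1×I-2: LL|Ll|ll
L/II-4 ? ·: LL|Ll|ll
L/III-1 ? II-4×II-3: LL|Ll|ll
L/III-2 un II-4×II-3: LL|Ll
L/III-3 un II-2×II-1: LL|Ll
⇒ L over [I-1,I-2,II-1,II-2,II-3,II-4,III-1,III-2,III-3]: 807 consistent
S/I-1 un ·: SS|Ss
S/I-2 ? ·: SS|Ss|ss
S/II-1 ? I-1×I-2: SS|Ss|ss
S/II-2 ? ·: SS|Ss|ss
S/II-3 ? I-1×I-2: Ss|ss
S/II-4 un ·: Ss
S/III-1 ? II-4×II-3: SS|Ss|ss
S/III-2 aff II-4×II-3: ss
S/III-3 ? II-2×II-1: SS|Ss|ss
⇒ S over [I-1,I-2,II-1,II-2,II-3,II-4,III-1,III-2,III-3]: 217 consistent

II-3 ∈ {LL Ss, LL ss, Ll Ss, Ll ss, ll Ss, ll ss}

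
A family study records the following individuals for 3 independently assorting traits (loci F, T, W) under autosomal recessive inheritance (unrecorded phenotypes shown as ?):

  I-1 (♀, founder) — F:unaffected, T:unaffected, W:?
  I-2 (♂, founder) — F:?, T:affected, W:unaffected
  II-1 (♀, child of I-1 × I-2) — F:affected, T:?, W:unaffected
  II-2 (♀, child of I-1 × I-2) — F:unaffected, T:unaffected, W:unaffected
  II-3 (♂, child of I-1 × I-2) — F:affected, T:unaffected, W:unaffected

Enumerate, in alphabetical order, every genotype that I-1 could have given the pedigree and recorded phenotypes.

F/I-1 un ·: Ff
F/I-2 ? ·: Ff|ff
F/II-1 aff I-1×I-2: ff
F/II-2 un I-1×I-2: FF|Ff
F/II-3 aff I-1×I-2: ff
⇒ F over [I-1,I-2,II-1,II-2,II-3]: 3 consistent
T/I-1 un ·: TT|Tt
T/I-2 aff ·: tt
T/II-1 ? I-1×I-2: Tt|tt
T/II-2 un I-1×I-2: Tt
T/II-3 un I-1×I-2: Tt
⇒ T over [I-1,I-2,II-1,II-2,II-3]: 3 consistent
W/I-1 ? ·: WW|Ww|ww
W/I-2 un ·: WW|Ww
W/II-1 un I-1×I-2: WW|Ww
W/II-2 un I-1×I-2: WW|Ww
W/II-3 un I-1×I-2: WW|Ww
⇒ W over [I-1,I-2,II-1,II-2,II-3]: 27 consistent

I-1 ∈ {Ff TT WW, Ff TT Ww, Ff TT ww, Ff Tt WW, Ff Tt Ww, Ff Tt ww}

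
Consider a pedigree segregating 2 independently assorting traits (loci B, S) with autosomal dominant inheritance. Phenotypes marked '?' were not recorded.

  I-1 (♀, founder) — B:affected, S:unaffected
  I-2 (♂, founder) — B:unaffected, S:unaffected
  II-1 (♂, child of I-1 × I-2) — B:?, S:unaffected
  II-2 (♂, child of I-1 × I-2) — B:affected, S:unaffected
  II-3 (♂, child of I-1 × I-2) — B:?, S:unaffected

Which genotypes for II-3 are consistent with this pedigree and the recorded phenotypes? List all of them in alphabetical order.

II-3 ∈ {Bb ss, bb ss}

B/I-1 aff ·: Bb|BB
B/I-2 un ·: bb
B/II-1 ? I-1×I-2: bb|Bb
B/II-2 aff I-1×I-2: Bb
B/II-3 ? I-1×I-2: bb|Bb
⇒ B over [I-1,I-2,II-1,II-2,II-3]: 5 consistent
S/I-1 un ·: ss
S/I-2 un ·: ss
S/II-1 un I-1×I-2: ss
S/II-2 un I-1×I-2: ss
S/II-3 un I-1×I-2: ss
⇒ S over [I-1,I-2,II-1,II-2,II-3]: 1 consistent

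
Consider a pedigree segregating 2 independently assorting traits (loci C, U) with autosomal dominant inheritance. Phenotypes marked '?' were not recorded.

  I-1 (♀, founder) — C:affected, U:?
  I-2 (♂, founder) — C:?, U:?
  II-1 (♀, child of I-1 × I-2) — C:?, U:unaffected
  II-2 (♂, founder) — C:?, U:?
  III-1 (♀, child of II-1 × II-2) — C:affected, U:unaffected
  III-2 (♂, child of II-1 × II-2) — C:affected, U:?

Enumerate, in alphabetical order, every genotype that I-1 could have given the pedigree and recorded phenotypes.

C/I-1 aff ·: Cc|CC
C/I-2 ? ·: cc|Cc|CC
C/II-1 ? I-1×I-2: cc|Cc|CC
C/II-2 ? ·: cc|Cc|CC
C/III-1 aff II-1×II-2: Cc|CC
C/III-2 aff II-1×II-2: Cc|CC
⇒ C over [I-1,I-2,II-1,II-2,III-1,III-2]: 73 consistent
U/I-1 ? ·: uu|Uu
U/I-2 ? ·: uu|Uu
U/II-1 un I-1×I-2: uu
U/II-2 ? ·: uu|Uu
U/III-1 un II-1×II-2: uu
U/III-2 ? II-1×II-2: uu|Uu
⇒ U over [I-1,I-2,II-1,II-2,III-1,III-2]: 12 consistent

I-1 ∈ {CC Uu, CC uu, Cc Uu, Cc uu}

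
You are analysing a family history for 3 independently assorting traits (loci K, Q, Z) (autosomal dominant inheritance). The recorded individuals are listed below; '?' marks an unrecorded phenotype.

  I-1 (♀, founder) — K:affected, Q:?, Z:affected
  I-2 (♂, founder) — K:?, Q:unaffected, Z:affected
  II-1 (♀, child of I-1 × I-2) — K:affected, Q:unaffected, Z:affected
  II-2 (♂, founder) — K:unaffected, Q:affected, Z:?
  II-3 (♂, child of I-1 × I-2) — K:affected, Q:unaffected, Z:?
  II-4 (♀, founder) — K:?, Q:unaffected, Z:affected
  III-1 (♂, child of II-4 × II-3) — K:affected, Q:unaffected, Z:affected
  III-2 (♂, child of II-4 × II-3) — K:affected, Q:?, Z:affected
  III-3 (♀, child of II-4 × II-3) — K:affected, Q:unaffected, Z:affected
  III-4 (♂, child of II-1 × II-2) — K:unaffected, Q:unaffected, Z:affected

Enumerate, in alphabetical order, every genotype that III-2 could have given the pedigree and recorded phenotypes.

III-2 ∈ {KK qq ZZ, KK qq Zz, Kk qq ZZ, Kk qq Zz}

K/I-1 aff ·: Kk|KK
K/I-2 ? ·: kk|Kk|KK
K/II-1 aff I-1×I-2: Kk
K/II-2 un ·: kk
K/II-3 aff I-1×I-2: Kk|KK
K/II-4 ? ·: kk|Kk|KK
K/III-1 aff II-4×II-3: Kk|KK
K/III-2 aff II-4×II-3: Kk|KK
K/III-3 aff II-4×II-3: Kk|KK
K/III-4 un II-1×II-2: kk
⇒ K over [I-1,I-2,II-1,II-2,II-3,II-4,III-1,III-2,III-3,III-4]: 115 consistent
Q/I-1 ? ·: qq|Qq
Q/I-2 un ·: qq
Q/II-1 un I-1×I-2: qq
Q/II-2 aff ·: Qq
Q/II-3 un I-1×I-2: qq
Q/II-4 un ·: qq
Q/III-1 un II-4×II-3: qq
Q/III-2 ? II-4×II-3: qq
Q/III-3 un II-4×II-3: qq
Q/III-4 un II-1×II-2: qq
⇒ Q over [I-1,I-2,II-1,II-2,II-3,II-4,III-1,III-2,III-3,III-4]: 2 consistent
Z/I-1 aff ·: Zz|ZZ
Z/I-2 aff ·: Zz|ZZ
Z/II-1 aff I-1×I-2: Zz|ZZ
Z/II-2 ? ·: zz|Zz|ZZ
Z/II-3 ? I-1×I-2: zz|Zz|ZZ
Z/II-4 aff ·: Zz|ZZ
Z/III-1 aff II-4×II-3: Zz|ZZ
Z/III-2 aff II-4×II-3: Zz|ZZ
Z/III-3 aff II-4×II-3: Zz|ZZ
Z/III-4 aff II-1×II-2: Zz|ZZ
⇒ Z over [I-1,I-2,II-1,II-2,II-3,II-4,III-1,III-2,III-3,III-4]: 729 consistent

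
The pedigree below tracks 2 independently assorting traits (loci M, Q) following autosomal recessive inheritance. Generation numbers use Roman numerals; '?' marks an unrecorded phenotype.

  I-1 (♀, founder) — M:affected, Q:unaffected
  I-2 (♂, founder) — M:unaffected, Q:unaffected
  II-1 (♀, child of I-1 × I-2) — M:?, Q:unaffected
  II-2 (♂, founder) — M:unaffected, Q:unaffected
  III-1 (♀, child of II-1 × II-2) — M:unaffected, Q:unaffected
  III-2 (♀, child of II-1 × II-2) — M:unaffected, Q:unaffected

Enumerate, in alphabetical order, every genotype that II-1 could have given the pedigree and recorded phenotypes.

M/I-1 aff ·: mm
M/I-2 un ·: MM|Mm
M/II-1 ? I-1×I-2: Mm|mm
M/II-2 un ·: MM|Mm
M/III-1 un II-1×II-2: MM|Mm
M/III-2 un II-1×II-2: MM|Mm
⇒ M over [I-1,I-2,II-1,II-2,III-1,III-2]: 18 consistent
Q/I-1 un ·: QQ|Qq
Q/I-2 un ·: QQ|Qq
Q/II-1 un I-1×I-2: QQ|Qq
Q/II-2 un ·: QQ|Qq
Q/III-1 un II-1×II-2: QQ|Qq
Q/III-2 un II-1×II-2: QQ|Qq
⇒ Q over [I-1,I-2,II-1,II-2,III-1,III-2]: 44 consistent

II-1 ∈ {Mm QQ, Mm Qq, mm QQ, mm Qq}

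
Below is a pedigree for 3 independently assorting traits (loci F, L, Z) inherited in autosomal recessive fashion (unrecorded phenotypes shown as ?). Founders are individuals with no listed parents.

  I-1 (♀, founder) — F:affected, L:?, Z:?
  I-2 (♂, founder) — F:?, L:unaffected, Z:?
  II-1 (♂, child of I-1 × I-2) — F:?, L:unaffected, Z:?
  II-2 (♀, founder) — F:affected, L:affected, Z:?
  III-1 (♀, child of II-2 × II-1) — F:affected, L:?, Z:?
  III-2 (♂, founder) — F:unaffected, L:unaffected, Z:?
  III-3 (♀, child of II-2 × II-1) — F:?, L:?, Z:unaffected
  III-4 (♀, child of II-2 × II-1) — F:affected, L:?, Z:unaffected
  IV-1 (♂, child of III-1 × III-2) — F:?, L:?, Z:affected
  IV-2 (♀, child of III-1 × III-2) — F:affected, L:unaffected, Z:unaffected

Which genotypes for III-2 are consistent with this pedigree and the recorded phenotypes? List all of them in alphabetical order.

III-2 ∈ {Ff LL Zz, Ff LL zz, Ff Ll Zz, Ff Ll zz}

F/I-1 aff ·: ff
F/I-2 ? ·: FF|Ff|ff
F/II-1 ? I-1×I-2: Ff|ff
F/II-2 aff ·: ff
F/III-1 aff II-2×II-1: ff
F/III-2 un ·: Ff
F/III-3 ? II-2×II-1: Ff|ff
F/III-4 aff II-2×II-1: ff
F/IV-1 ? III-1×III-2: Ff|ff
F/IV-2 aff III-1×III-2: ff
⇒ F over [I-1,I-2,II-1,II-2,III-1,III-2,III-3,III-4,IV-1,IV-2]: 12 consistent
L/I-1 ? ·: LL|Ll|ll
L/I-2 un ·: LL|Ll
L/II-1 un I-1×I-2: LL|Ll
L/II-2 aff ·: ll
L/III-1 ? II-2×II-1: Ll|ll
L/III-2 un ·: LL|Ll
L/III-3 ? II-2×II-1: Ll|ll
L/III-4 ? II-2×II-1: Ll|ll
L/IV-1 ? III-1×III-2: LL|Ll|ll
L/IV-2 un III-1×III-2: LL|Ll
⇒ L over [I-1,I-2,II-1,II-2,III-1,III-2,III-3,III-4,IV-1,IV-2]: 300 consistent
Z/I-1 ? ·: ZZ|Zz|zz
Z/I-2 ? ·: ZZ|Zz|zz
Z/II-1 ? I-1×I-2: ZZ|Zz|zz
Z/II-2 ? ·: ZZ|Zz|zz
Z/III-1 ? II-2×II-1: Zz|zz
Z/III-2 ? ·: Zz|zz
Z/III-3 un II-2×II-1: ZZ|Zz
Z/III-4 un II-2×II-1: ZZ|Zz
Z/IV-1 aff III-1×III-2: zz
Z/IV-2 un III-1×III-2: ZZ|Zz
⇒ Z over [I-1,I-2,II-1,II-2,III-1,III-2,III-3,III-4,IV-1,IV-2]: 312 consistent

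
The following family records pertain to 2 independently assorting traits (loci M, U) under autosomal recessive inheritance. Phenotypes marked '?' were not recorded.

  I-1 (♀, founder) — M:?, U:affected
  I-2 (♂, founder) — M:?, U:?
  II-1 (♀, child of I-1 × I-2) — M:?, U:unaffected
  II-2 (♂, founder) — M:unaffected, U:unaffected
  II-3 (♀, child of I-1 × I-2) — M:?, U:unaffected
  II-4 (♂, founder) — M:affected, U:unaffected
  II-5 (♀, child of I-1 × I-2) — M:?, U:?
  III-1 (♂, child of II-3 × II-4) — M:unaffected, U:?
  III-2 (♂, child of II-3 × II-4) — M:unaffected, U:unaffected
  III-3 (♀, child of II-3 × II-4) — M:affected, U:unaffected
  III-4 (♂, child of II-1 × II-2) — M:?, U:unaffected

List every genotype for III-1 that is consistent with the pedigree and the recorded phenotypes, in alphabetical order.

III-1 ∈ {Mm UU, Mm Uu, Mm uu}

M/I-1 ? ·: MM|Mm|mm
M/I-2 ? ·: MM|Mm|mm
M/II-1 ? I-1×I-2: MM|Mm|mm
M/II-2 un ·: MM|Mm
M/II-3 ? I-1×I-2: Mm
M/II-4 aff ·: mm
M/II-5 ? I-1×I-2: MM|Mm|mm
M/III-1 un II-3×II-4: Mm
M/III-2 un II-3×II-4: Mm
M/III-3 aff II-3×II-4: mm
M/III-4 ? II-1×II-2: MM|Mm|mm
⇒ M over [I-1,I-2,II-1,II-2,II-3,II-4,II-5,III-1,III-2,III-3,III-4]: 107 consistent
U/I-1 aff ·: uu
U/I-2 ? ·: UU|Uu
U/II-1 un I-1×I-2: Uu
U/II-2 un ·: UU|Uu
U/II-3 un I-1×I-2: Uu
U/II-4 un ·: UU|Uu
U/II-5 ? I-1×I-2: Uu|uu
U/III-1 ? II-3×II-4: UU|Uu|uu
U/III-2 un II-3×II-4: UU|Uu
U/III-3 un II-3×II-4: UU|Uu
U/III-4 un II-1×II-2: UU|Uu
⇒ U over [I-1,I-2,II-1,II-2,II-3,II-4,II-5,III-1,III-2,III-3,III-4]: 240 consistent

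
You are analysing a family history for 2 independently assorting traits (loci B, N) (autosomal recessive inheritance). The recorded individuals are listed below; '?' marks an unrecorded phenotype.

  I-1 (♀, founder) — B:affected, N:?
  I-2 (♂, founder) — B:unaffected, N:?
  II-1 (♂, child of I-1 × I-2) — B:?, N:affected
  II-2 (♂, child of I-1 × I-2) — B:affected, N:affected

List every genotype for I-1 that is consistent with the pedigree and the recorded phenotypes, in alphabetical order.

I-1 ∈ {bb Nn, bb nn}

B/I-1 aff ·: bb
B/I-2 un ·: Bb
B/II-1 ? I-1×I-2: Bb|bb
B/II-2 aff I-1×I-2: bb
⇒ B over [I-1,I-2,II-1,II-2]: 2 consistent
N/I-1 ? ·: Nn|nn
N/I-2 ? ·: Nn|nn
N/II-1 aff I-1×I-2: nn
N/II-2 aff I-1×I-2: nn
⇒ N over [I-1,I-2,II-1,II-2]: 4 consistent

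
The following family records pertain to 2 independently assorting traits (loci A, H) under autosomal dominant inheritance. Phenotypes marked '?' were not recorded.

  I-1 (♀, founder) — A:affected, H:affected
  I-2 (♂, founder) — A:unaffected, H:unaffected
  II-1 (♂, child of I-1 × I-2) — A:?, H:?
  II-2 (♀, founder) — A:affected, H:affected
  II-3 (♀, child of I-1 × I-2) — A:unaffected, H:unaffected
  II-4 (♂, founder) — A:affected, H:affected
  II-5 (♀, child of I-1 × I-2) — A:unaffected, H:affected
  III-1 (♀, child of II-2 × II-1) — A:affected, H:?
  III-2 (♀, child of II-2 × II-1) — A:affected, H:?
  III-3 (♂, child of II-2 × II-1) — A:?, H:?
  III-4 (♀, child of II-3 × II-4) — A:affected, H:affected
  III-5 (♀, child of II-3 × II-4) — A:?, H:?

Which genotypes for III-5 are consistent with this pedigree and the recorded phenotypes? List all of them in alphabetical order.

A/I-1 aff ·: Aa
A/I-2 un ·: aa
A/II-1 ? I-1×I-2: aa|Aa
A/II-2 aff ·: Aa|AA
A/II-3 un I-1×I-2: aa
A/II-4 aff ·: Aa|AA
A/II-5 un I-1×I-2: aa
A/III-1 aff II-2×II-1: Aa|AA
A/III-2 aff II-2×II-1: Aa|AA
A/III-3 ? II-2×II-1: aa|Aa|AA
A/III-4 aff II-3×II-4: Aa
A/III-5 ? II-3×II-4: aa|Aa
⇒ A over [I-1,I-2,II-1,II-2,II-3,II-4,II-5,III-1,III-2,III-3,III-4,III-5]: 69 consistent
H/I-1 aff ·: Hh
H/I-2 un ·: hh
H/II-1 ? I-1×I-2: hh|Hh
H/II-2 aff ·: Hh|HH
H/II-3 un I-1×I-2: hh
H/II-4 aff ·: Hh|HH
H/II-5 aff I-1×I-2: Hh
H/III-1 ? II-2×II-1: hh|Hh|HH
H/III-2 ? II-2×II-1: hh|Hh|HH
H/III-3 ? II-2×II-1: hh|Hh|HH
H/III-4 aff II-3×II-4: Hh
H/III-5 ? II-3×II-4: hh|Hh
⇒ H over [I-1,I-2,II-1,II-2,II-3,II-4,II-5,III-1,III-2,III-3,III-4,III-5]: 132 consistent

III-5 ∈ {Aa Hh, Aa hh, aa Hh, aa hh}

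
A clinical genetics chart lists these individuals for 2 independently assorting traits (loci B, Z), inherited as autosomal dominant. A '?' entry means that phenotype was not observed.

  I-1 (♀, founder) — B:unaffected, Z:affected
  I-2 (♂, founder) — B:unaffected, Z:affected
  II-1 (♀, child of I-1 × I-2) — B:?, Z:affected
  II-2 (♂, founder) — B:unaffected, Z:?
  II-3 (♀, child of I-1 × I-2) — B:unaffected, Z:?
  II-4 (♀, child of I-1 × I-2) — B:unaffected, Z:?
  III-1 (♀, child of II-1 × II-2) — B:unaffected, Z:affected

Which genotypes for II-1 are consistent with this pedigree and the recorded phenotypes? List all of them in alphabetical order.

II-1 ∈ {bb ZZ, bb Zz}

B/I-1 un ·: bb
B/I-2 un ·: bb
B/II-1 ? I-1×I-2: bb
B/II-2 un ·: bb
B/II-3 un I-1×I-2: bb
B/II-4 un I-1×I-2: bb
B/III-1 un II-1×II-2: bb
⇒ B over [I-1,I-2,II-1,II-2,II-3,II-4,III-1]: 1 consistent
Z/I-1 aff ·: Zz|ZZ
Z/I-2 aff ·: Zz|ZZ
Z/II-1 aff I-1×I-2: Zz|ZZ
Z/II-2 ? ·: zz|Zz|ZZ
Z/II-3 ? I-1×I-2: zz|Zz|ZZ
Z/II-4 ? I-1×I-2: zz|Zz|ZZ
Z/III-1 aff II-1×II-2: Zz|ZZ
⇒ Z over [I-1,I-2,II-1,II-2,II-3,II-4,III-1]: 157 consistent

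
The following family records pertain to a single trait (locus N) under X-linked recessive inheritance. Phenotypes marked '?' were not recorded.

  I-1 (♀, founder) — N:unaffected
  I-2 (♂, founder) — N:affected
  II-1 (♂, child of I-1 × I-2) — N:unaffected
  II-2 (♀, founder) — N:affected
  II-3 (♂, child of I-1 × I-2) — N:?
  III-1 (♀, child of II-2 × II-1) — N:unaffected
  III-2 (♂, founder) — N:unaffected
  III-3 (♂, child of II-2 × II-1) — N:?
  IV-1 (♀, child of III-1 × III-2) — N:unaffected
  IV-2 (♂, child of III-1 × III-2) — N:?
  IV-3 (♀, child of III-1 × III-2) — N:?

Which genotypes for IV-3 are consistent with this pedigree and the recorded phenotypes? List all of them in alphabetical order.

IV-3 ∈ {X^NX^N, X^NX^n}

N/I-1 un ·: X^NX^N|X^NX^n
N/I-2 aff ·: X^nY
N/II-1 un I-1×I-2: X^NY
N/II-2 aff ·: X^nX^n
N/II-3 ? I-1×I-2: X^NY|X^nY
N/III-1 un II-2×II-1: X^NX^n
N/III-2 un ·: X^NY
N/III-3 ? II-2×II-1: X^nY
N/IV-1 un III-1×III-2: X^NX^N|X^NX^n
N/IV-2 ? III-1×III-2: X^NY|X^nY
N/IV-3 ? III-1×III-2: X^NX^N|X^NX^n
⇒ N over [I-1,I-2,II-1,II-2,II-3,III-1,III-2,III-3,IV-1,IV-2,IV-3]: 24 consistent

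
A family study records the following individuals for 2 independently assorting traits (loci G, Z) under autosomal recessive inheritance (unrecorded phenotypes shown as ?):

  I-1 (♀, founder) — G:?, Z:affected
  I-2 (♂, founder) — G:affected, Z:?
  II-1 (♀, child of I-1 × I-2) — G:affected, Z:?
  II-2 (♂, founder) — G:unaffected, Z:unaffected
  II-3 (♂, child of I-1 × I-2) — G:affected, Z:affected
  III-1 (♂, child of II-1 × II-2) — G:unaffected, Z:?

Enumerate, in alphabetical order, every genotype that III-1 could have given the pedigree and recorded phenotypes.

III-1 ∈ {Gg ZZ, Gg Zz, Gg zz}

G/I-1 ? ·: Gg|gg
G/I-2 aff ·: gg
G/II-1 aff I-1×I-2: gg
G/II-2 un ·: GG|Gg
G/II-3 aff I-1×I-2: gg
G/III-1 un II-1×II-2: Gg
⇒ G over [I-1,I-2,II-1,II-2,II-3,III-1]: 4 consistent
Z/I-1 aff ·: zz
Z/I-2 ? ·: Zz|zz
Z/II-1 ? I-1×I-2: Zz|zz
Z/II-2 un ·: ZZ|Zz
Z/II-3 aff I-1×I-2: zz
Z/III-1 ? II-1×II-2: ZZ|Zz|zz
⇒ Z over [I-1,I-2,II-1,II-2,II-3,III-1]: 11 consistent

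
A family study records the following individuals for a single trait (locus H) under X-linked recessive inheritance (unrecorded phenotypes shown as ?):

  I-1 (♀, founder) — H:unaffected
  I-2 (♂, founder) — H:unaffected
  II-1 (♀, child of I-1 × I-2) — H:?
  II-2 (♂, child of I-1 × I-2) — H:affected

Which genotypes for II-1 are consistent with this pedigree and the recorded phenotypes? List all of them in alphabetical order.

II-1 ∈ {X^HX^H, X^HX^h}

H/I-1 un ·: X^HX^h
H/I-2 un ·: X^HY
H/II-1 ? I-1×I-2: X^HX^H|X^HX^h
H/II-2 aff I-1×I-2: X^hY
⇒ H over [I-1,I-2,II-1,II-2]: 2 consistent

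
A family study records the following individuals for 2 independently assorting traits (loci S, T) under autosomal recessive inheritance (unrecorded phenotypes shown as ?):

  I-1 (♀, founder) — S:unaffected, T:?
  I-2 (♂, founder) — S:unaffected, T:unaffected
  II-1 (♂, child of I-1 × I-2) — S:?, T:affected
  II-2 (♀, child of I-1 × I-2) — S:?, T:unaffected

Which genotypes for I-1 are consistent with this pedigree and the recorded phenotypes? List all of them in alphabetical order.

S/I-1 un ·: SS|Ss
S/I-2 un ·: SS|Ss
S/II-1 ? I-1×I-2: SS|Ss|ss
S/II-2 ? I-1×I-2: SS|Ss|ss
⇒ S over [I-1,I-2,II-1,II-2]: 18 consistent
T/I-1 ? ·: Tt|tt
T/I-2 un ·: Tt
T/II-1 aff I-1×I-2: tt
T/II-2 un I-1×I-2: TT|Tt
⇒ T over [I-1,I-2,II-1,II-2]: 3 consistent

I-1 ∈ {SS Tt, SS tt, Ss Tt, Ss tt}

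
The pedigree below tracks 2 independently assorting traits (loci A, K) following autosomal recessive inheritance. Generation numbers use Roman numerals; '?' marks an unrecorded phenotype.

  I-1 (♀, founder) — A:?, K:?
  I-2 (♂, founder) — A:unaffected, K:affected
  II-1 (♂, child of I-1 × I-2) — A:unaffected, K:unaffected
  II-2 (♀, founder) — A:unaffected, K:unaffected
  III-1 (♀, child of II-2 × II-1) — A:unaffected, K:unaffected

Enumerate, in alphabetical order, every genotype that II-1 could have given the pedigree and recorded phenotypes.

A/I-1 ? ·: AA|Aa|aa
A/I-2 un ·: AA|Aa
A/II-1 un I-1×I-2: AA|Aa
A/II-2 un ·: AA|Aa
A/III-1 un II-2×II-1: AA|Aa
⇒ A over [I-1,I-2,II-1,II-2,III-1]: 32 consistent
K/I-1 ? ·: KK|Kk
K/I-2 aff ·: kk
K/II-1 un I-1×I-2: Kk
K/II-2 un ·: KK|Kk
K/III-1 un II-2×II-1: KK|Kk
⇒ K over [I-1,I-2,II-1,II-2,III-1]: 8 consistent

II-1 ∈ {AA Kk, Aa Kk}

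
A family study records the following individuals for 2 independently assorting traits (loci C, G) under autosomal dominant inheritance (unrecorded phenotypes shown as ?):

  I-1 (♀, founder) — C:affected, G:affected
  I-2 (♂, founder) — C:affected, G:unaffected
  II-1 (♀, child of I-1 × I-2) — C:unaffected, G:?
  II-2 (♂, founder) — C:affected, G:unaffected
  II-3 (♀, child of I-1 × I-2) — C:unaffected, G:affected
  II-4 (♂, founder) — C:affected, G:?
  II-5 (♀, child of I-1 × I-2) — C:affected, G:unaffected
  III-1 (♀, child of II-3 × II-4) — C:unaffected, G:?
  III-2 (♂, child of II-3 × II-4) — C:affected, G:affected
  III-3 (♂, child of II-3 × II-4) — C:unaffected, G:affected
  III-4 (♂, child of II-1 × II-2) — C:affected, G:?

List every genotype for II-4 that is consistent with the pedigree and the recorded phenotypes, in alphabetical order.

II-4 ∈ {Cc GG, Cc Gg, Cc gg}

C/I-1 aff ·: Cc
C/I-2 aff ·: Cc
C/II-1 un I-1×I-2: cc
C/II-2 aff ·: Cc|CC
C/II-3 un I-1×I-2: cc
C/II-4 aff ·: Cc
C/II-5 aff I-1×I-2: Cc|CC
C/III-1 un II-3×II-4: cc
C/III-2 aff II-3×II-4: Cc
C/III-3 un II-3×II-4: cc
C/III-4 aff II-1×II-2: Cc
⇒ C over [I-1,I-2,II-1,II-2,II-3,II-4,II-5,III-1,III-2,III-3,III-4]: 4 consistent
G/I-1 aff ·: Gg
G/I-2 un ·: gg
G/II-1 ? I-1×I-2: gg|Gg
G/II-2 un ·: gg
G/II-3 aff I-1×I-2: Gg
G/II-4 ? ·: gg|Gg|GG
G/II-5 un I-1×I-2: gg
G/III-1 ? II-3×II-4: gg|Gg|GG
G/III-2 aff II-3×II-4: Gg|GG
G/III-3 aff II-3×II-4: Gg|GG
G/III-4 ? II-1×II-2: gg|Gg
⇒ G over [I-1,I-2,II-1,II-2,II-3,II-4,II-5,III-1,III-2,III-3,III-4]: 66 consistent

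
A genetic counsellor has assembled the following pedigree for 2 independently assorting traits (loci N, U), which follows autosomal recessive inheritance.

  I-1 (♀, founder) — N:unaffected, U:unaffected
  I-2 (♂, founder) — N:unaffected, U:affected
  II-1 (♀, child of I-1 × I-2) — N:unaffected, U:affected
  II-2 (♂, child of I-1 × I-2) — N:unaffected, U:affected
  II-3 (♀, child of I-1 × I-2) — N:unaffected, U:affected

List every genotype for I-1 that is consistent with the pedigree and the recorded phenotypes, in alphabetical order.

I-1 ∈ {NN Uu, Nn Uu}

N/I-1 un ·: NN|Nn
N/I-2 un ·: NN|Nn
N/II-1 un I-1×I-2: NN|Nn
N/II-2 un I-1×I-2: NN|Nn
N/II-3 un I-1×I-2: NN|Nn
⇒ N over [I-1,I-2,II-1,II-2,II-3]: 25 consistent
U/I-1 un ·: Uu
U/I-2 aff ·: uu
U/II-1 aff I-1×I-2: uu
U/II-2 aff I-1×I-2: uu
U/II-3 aff I-1×I-2: uu
⇒ U over [I-1,I-2,II-1,II-2,II-3]: 1 consistent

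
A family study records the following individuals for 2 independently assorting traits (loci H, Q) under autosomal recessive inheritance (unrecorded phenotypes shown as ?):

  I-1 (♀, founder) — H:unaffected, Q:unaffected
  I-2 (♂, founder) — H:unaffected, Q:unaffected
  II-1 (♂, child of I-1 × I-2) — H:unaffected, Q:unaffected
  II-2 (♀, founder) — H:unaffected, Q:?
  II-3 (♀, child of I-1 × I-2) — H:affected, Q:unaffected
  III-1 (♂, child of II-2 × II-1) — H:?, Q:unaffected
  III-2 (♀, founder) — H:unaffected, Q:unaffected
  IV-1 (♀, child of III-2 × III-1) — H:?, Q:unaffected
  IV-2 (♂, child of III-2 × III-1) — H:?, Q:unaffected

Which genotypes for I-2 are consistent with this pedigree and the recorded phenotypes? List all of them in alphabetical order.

H/I-1 un ·: Hh
H/I-2 un ·: Hh
H/II-1 un I-1×I-2: HH|Hh
H/II-2 un ·: HH|Hh
H/II-3 aff I-1×I-2: hh
H/III-1 ? II-2×II-1: HH|Hh|hh
H/III-2 un ·: HH|Hh
H/IV-1 ? III-2×III-1: HH|Hh|hh
H/IV-2 ? III-2×III-1: HH|Hh|hh
⇒ H over [I-1,I-2,II-1,II-2,II-3,III-1,III-2,IV-1,IV-2]: 64 consistent
Q/I-1 un ·: QQ|Qq
Q/I-2 un ·: QQ|Qq
Q/II-1 un I-1×I-2: QQ|Qq
Q/II-2 ? ·: QQ|Qq|qq
Q/II-3 un I-1×I-2: QQ|Qq
Q/III-1 un II-2×II-1: QQ|Qq
Q/III-2 un ·: QQ|Qq
Q/IV-1 un III-2×III-1: QQ|Qq
Q/IV-2 un III-2×III-1: QQ|Qq
⇒ Q over [I-1,I-2,II-1,II-2,II-3,III-1,III-2,IV-1,IV-2]: 386 consistent

I-2 ∈ {Hh QQ, Hh Qq}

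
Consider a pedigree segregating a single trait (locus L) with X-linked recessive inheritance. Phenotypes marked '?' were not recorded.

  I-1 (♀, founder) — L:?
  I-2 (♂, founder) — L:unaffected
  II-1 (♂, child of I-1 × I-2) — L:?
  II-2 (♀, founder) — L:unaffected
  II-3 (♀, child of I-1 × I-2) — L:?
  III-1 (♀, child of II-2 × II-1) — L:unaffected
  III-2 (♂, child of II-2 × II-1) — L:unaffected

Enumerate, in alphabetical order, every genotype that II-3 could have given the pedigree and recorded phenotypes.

II-3 ∈ {X^LX^L, X^LX^l}

L/I-1 ? ·: X^LX^L|X^LX^l|X^lX^l
L/I-2 un ·: X^LY
L/II-1 ? I-1×I-2: X^LY|X^lY
L/II-2 un ·: X^LX^L|X^LX^l
L/II-3 ? I-1×I-2: X^LX^L|X^LX^l
L/III-1 un II-2×II-1: X^LX^L|X^LX^l
L/III-2 un II-2×II-1: X^LY
⇒ L over [I-1,I-2,II-1,II-2,II-3,III-1,III-2]: 15 consistent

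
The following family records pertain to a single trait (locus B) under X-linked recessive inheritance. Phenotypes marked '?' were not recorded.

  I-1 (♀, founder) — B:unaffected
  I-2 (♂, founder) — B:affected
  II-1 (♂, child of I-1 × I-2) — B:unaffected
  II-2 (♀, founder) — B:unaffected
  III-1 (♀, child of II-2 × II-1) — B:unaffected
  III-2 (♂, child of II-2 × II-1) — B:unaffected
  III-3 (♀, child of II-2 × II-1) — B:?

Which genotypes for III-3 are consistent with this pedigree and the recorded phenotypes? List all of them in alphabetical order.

B/I-1 un ·: X^BX^B|X^BX^b
B/I-2 aff ·: X^bY
B/II-1 un I-1×I-2: X^BY
B/II-2 un ·: X^BX^B|X^BX^b
B/III-1 un II-2×II-1: X^BX^B|X^BX^b
B/III-2 un II-2×II-1: X^BY
B/III-3 ? II-2×II-1: X^BX^B|X^BX^b
⇒ B over [I-1,I-2,II-1,II-2,III-1,III-2,III-3]: 10 consistent

III-3 ∈ {X^BX^B, X^BX^b}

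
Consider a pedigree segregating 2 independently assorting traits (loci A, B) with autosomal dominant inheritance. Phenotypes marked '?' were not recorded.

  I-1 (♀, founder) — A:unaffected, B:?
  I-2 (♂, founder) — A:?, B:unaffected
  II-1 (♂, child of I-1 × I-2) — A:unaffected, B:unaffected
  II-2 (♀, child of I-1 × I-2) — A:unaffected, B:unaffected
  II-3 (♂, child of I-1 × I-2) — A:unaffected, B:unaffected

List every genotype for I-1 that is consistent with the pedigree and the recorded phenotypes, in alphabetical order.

I-1 ∈ {aa Bb, aa bb}

A/I-1 un ·: aa
A/I-2 ? ·: aa|Aa
A/II-1 un I-1×I-2: aa
A/II-2 un I-1×I-2: aa
A/II-3 un I-1×I-2: aa
⇒ A over [I-1,I-2,II-1,II-2,II-3]: 2 consistent
B/I-1 ? ·: bb|Bb
B/I-2 un ·: bb
B/II-1 un I-1×I-2: bb
B/II-2 un I-1×I-2: bb
B/II-3 un I-1×I-2: bb
⇒ B over [I-1,I-2,II-1,II-2,II-3]: 2 consistent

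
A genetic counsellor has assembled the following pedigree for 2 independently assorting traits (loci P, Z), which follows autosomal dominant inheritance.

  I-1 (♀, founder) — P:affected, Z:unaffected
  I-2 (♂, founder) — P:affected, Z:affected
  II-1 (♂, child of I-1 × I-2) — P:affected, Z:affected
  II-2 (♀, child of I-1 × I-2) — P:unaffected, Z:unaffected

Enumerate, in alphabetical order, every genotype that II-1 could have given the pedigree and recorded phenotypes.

P/I-1 aff ·: Pp
P/I-2 aff ·: Pp
P/II-1 aff I-1×I-2: Pp|PP
P/II-2 un I-1×I-2: pp
⇒ P over [I-1,I-2,II-1,II-2]: 2 consistent
Z/I-1 un ·: zz
Z/I-2 aff ·: Zz
Z/II-1 aff I-1×I-2: Zz
Z/II-2 un I-1×I-2: zz
⇒ Z over [I-1,I-2,II-1,II-2]: 1 consistent

II-1 ∈ {PP Zz, Pp Zz}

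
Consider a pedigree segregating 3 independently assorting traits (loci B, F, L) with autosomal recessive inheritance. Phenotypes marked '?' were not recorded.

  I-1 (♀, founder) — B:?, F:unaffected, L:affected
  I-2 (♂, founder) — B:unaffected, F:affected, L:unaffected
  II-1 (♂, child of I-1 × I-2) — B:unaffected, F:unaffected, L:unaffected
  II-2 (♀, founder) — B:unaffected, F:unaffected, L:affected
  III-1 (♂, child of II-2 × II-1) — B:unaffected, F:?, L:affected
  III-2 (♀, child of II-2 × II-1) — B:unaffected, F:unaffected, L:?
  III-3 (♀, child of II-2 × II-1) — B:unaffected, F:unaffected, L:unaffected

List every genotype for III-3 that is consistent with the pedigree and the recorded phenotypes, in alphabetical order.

B/I-1 ? ·: BB|Bb|bb
B/I-2 un ·: BB|Bb
B/II-1 un I-1×I-2: BB|Bb
B/II-2 un ·: BB|Bb
B/III-1 un II-2×II-1: BB|Bb
B/III-2 un II-2×II-1: BB|Bb
B/III-3 un II-2×II-1: BB|Bb
⇒ B over [I-1,I-2,II-1,II-2,III-1,III-2,III-3]: 116 consistent
F/I-1 un ·: FF|Ff
F/I-2 aff ·: ff
F/II-1 un I-1×I-2: Ff
F/II-2 un ·: FF|Ff
F/III-1 ? II-2×II-1: FF|Ff|ff
F/III-2 un II-2×II-1: FF|Ff
F/III-3 un II-2×II-1: FF|Ff
⇒ F over [I-1,I-2,II-1,II-2,III-1,III-2,III-3]: 40 consistent
L/I-1 aff ·: ll
L/I-2 un ·: LL|Ll
L/II-1 un I-1×I-2: Ll
L/II-2 aff ·: ll
L/III-1 aff II-2×II-1: ll
L/III-2 ? II-2×II-1: Ll|ll
L/III-3 un II-2×II-1: Ll
⇒ L over [I-1,I-2,II-1,II-2,III-1,III-2,III-3]: 4 consistent

III-3 ∈ {BB FF Ll, BB Ff Ll, Bb FF Ll, Bb Ff Ll}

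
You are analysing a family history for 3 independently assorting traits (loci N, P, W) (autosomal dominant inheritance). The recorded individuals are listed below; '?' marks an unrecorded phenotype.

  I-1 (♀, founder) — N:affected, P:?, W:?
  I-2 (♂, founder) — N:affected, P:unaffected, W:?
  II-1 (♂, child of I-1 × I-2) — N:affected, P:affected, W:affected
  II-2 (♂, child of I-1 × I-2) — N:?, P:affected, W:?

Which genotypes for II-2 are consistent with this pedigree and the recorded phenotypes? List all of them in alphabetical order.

N/I-1 aff ·: Nn|NN
N/I-2 aff ·: Nn|NN
N/II-1 aff I-1×I-2: Nn|NN
N/II-2 ? I-1×I-2: nn|Nn|NN
⇒ N over [I-1,I-2,II-1,II-2]: 15 consistent
P/I-1 ? ·: Pp|PP
P/I-2 un ·: pp
P/II-1 aff I-1×I-2: Pp
P/II-2 aff I-1×I-2: Pp
⇒ P over [I-1,I-2,II-1,II-2]: 2 consistent
W/I-1 ? ·: ww|Ww|WW
W/I-2 ? ·: ww|Ww|WW
W/II-1 aff I-1×I-2: Ww|WW
W/II-2 ? I-1×I-2: ww|Ww|WW
⇒ W over [I-1,I-2,II-1,II-2]: 21 consistent

II-2 ∈ {NN Pp WW, NN Pp Ww, NN Pp ww, Nn Pp WW, Nn Pp Ww, Nn Pp ww, nn Pp WW, nn Pp Ww, nn Pp ww}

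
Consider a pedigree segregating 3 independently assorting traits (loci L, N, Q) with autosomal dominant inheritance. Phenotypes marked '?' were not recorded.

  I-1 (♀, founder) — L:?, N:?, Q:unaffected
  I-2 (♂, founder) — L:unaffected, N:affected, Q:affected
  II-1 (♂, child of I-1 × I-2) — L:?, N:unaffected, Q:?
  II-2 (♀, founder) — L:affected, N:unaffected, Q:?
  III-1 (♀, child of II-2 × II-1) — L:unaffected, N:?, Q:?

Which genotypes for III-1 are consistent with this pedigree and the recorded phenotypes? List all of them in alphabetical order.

L/I-1 ? ·: ll|Ll|LL
L/I-2 un ·: ll
L/II-1 ? I-1×I-2: ll|Ll
L/II-2 aff ·: Ll
L/III-1 un II-2×II-1: ll
⇒ L over [I-1,I-2,II-1,II-2,III-1]: 4 consistent
N/I-1 ? ·: nn|Nn
N/I-2 aff ·: Nn
N/II-1 un I-1×I-2: nn
N/II-2 un ·: nn
N/III-1 ? II-2×II-1: nn
⇒ N over [I-1,I-2,II-1,II-2,III-1]: 2 consistent
Q/I-1 un ·: qq
Q/I-2 aff ·: Qq|QQ
Q/II-1 ? I-1×I-2: qq|Qq
Q/II-2 ? ·: qq|Qq|QQ
Q/III-1 ? II-2×II-1: qq|Qq|QQ
⇒ Q over [I-1,I-2,II-1,II-2,III-1]: 18 consistent

III-1 ∈ {ll nn QQ, ll nn Qq, ll nn qq}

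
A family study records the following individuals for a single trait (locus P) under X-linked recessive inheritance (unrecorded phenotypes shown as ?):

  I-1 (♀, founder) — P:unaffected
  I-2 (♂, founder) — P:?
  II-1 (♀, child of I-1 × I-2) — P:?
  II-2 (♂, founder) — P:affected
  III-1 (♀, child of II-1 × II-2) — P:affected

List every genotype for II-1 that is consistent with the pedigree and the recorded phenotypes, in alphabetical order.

P/I-1 un ·: X^PX^P|X^PX^p
P/I-2 ? ·: X^PY|X^pY
P/II-1 ? I-1×I-2: X^PX^p|X^pX^p
P/II-2 aff ·: X^pY
P/III-1 aff II-1×II-2: X^pX^p
⇒ P over [I-1,I-2,II-1,II-2,III-1]: 4 consistent

II-1 ∈ {X^PX^p, X^pX^p}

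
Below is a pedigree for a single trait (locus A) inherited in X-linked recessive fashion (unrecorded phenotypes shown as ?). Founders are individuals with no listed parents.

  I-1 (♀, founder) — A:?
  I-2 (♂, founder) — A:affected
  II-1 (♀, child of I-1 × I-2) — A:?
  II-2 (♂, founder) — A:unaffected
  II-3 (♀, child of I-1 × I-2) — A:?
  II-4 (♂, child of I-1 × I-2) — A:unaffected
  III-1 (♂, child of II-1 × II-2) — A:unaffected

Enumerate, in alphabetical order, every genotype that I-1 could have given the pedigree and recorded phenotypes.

I-1 ∈ {X^AX^A, X^AX^a}

A/I-1 ? ·: X^AX^A|X^AX^a
A/I-2 aff ·: X^aY
A/II-1 ? I-1×I-2: X^AX^a
A/II-2 un ·: X^AY
A/II-3 ? I-1×I-2: X^AX^a|X^aX^a
A/II-4 un I-1×I-2: X^AY
A/III-1 un II-1×II-2: X^AY
⇒ A over [I-1,I-2,II-1,II-2,II-3,II-4,III-1]: 3 consistent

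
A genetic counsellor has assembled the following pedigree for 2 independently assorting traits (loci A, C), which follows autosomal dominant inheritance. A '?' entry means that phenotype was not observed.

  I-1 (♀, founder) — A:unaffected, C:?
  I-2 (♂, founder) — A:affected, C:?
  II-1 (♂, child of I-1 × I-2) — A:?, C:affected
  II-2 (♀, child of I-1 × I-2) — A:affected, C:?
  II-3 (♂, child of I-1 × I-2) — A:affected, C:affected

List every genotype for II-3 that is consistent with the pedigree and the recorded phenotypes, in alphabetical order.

II-3 ∈ {Aa CC, Aa Cc}

A/I-1 un ·: aa
A/I-2 aff ·: Aa|AA
A/II-1 ? I-1×I-2: aa|Aa
A/II-2 aff I-1×I-2: Aa
A/II-3 aff I-1×I-2: Aa
⇒ A over [I-1,I-2,II-1,II-2,II-3]: 3 consistent
C/I-1 ? ·: cc|Cc|CC
C/I-2 ? ·: cc|Cc|CC
C/II-1 aff I-1×I-2: Cc|CC
C/II-2 ? I-1×I-2: cc|Cc|CC
C/II-3 aff I-1×I-2: Cc|CC
⇒ C over [I-1,I-2,II-1,II-2,II-3]: 35 consistent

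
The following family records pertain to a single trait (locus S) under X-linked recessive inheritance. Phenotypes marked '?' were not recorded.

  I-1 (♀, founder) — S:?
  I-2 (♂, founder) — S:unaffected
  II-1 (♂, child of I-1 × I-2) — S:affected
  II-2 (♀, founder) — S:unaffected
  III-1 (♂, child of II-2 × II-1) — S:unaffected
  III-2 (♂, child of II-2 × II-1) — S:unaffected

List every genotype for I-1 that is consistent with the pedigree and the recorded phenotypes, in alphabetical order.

S/I-1 ? ·: X^SX^s|X^sX^s
S/I-2 un ·: X^SY
S/II-1 aff I-1×I-2: X^sY
S/II-2 un ·: X^SX^S|X^SX^s
S/III-1 un II-2×II-1: X^SY
S/III-2 un II-2×II-1: X^SY
⇒ S over [I-1,I-2,II-1,II-2,III-1,III-2]: 4 consistent

I-1 ∈ {X^SX^s, X^sX^s}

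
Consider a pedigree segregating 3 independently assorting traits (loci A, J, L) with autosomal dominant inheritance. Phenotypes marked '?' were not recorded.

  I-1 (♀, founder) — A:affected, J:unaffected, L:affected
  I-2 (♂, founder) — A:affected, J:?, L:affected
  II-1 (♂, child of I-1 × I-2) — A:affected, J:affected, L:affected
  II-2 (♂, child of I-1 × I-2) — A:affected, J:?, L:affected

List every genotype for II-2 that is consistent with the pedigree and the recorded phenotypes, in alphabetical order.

II-2 ∈ {AA Jj LL, AA Jj Ll, AA jj LL, AA jj Ll, Aa Jj LL, Aa Jj Ll, Aa jj LL, Aa jj Ll}

A/I-1 aff ·: Aa|AA
A/I-2 aff ·: Aa|AA
A/II-1 aff I-1×I-2: Aa|AA
A/II-2 aff I-1×I-2: Aa|AA
⇒ A over [I-1,I-2,II-1,II-2]: 13 consistent
J/I-1 un ·: jj
J/I-2 ? ·: Jj|JJ
J/II-1 aff I-1×I-2: Jj
J/II-2 ? I-1×I-2: jj|Jj
⇒ J over [I-1,I-2,II-1,II-2]: 3 consistent
L/I-1 aff ·: Ll|LL
L/I-2 aff ·: Ll|LL
L/II-1 aff I-1×I-2: Ll|LL
L/II-2 aff I-1×I-2: Ll|LL
⇒ L over [I-1,I-2,II-1,II-2]: 13 consistent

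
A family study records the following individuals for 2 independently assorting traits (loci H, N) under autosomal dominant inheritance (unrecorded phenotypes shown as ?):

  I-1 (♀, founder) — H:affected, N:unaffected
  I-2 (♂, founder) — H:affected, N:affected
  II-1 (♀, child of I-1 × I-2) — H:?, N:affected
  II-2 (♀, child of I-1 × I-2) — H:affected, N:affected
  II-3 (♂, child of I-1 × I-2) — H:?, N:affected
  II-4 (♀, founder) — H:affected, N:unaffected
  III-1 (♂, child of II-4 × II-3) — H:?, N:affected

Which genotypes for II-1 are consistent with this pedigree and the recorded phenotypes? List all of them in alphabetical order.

H/I-1 aff ·: Hh|HH
H/I-2 aff ·: Hh|HH
H/II-1 ? I-1×I-2: hh|Hh|HH
H/II-2 aff I-1×I-2: Hh|HH
H/II-3 ? I-1×I-2: hh|Hh|HH
H/II-4 aff ·: Hh|HH
H/III-1 ? II-4×II-3: hh|Hh|HH
⇒ H over [I-1,I-2,II-1,II-2,II-3,II-4,III-1]: 133 consistent
N/I-1 un ·: nn
N/I-2 aff ·: Nn|NN
N/II-1 aff I-1×I-2: Nn
N/II-2 aff I-1×I-2: Nn
N/II-3 aff I-1×I-2: Nn
N/II-4 un ·: nn
N/III-1 aff II-4×II-3: Nn
⇒ N over [I-1,I-2,II-1,II-2,II-3,II-4,III-1]: 2 consistent

II-1 ∈ {HH Nn, Hh Nn, hh Nn}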